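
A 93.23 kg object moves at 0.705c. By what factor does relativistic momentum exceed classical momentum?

p_rel = γmv, p_class = mv
Ratio = γ = 1/√(1 - 0.705²) = 1.410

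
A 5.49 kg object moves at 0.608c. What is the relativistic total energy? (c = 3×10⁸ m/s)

γ = 1/√(1 - 0.608²) = 1.2595
mc² = 5.49 × (3×10⁸)² = 4.941×10¹⁷ J
E = γmc² = 1.2595 × 4.941×10¹⁷ = 6.223×10¹⁷ J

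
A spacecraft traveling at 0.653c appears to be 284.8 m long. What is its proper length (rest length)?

Contracted length L = 284.8 m
γ = 1/√(1 - 0.653²) = 1.3204
L₀ = γL = 1.3204 × 284.8 = 376.0 m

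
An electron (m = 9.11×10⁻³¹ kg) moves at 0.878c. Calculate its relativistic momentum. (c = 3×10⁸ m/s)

γ = 1/√(1 - 0.878²) = 2.089
v = 0.878 × 3×10⁸ = 2.634×10⁸ m/s
p = γmv = 2.089 × 9.11×10⁻³¹ × 2.634×10⁸ = 5.013×10⁻²² kg·m/s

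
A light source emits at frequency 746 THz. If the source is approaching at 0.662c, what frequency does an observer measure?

β = v/c = 0.662
(1+β)/(1-β) = 1.662/0.338 = 4.917
Doppler factor = √(4.917) = 2.217
f_obs = 746 × 2.217 = 1654 THz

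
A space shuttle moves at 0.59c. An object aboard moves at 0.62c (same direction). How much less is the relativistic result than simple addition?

Classical: u' + v = 0.62 + 0.59 = 1.21c
Relativistic: u = (0.62 + 0.59)/(1 + 0.3658) = 1.21/1.3658 = 0.8859c
Difference: 1.21 - 0.8859 = 0.3241c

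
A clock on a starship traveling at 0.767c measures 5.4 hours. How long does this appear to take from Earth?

Proper time Δt₀ = 5.4 hours
γ = 1/√(1 - 0.767²) = 1.5585
Δt = γΔt₀ = 1.5585 × 5.4 = 8.416 hours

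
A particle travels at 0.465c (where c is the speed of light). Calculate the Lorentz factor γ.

v/c = 0.465, so (v/c)² = 0.216225
1 - (v/c)² = 0.783775
γ = 1/√(0.783775) = 1.130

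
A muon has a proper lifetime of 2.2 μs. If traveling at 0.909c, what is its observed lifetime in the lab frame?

Proper lifetime τ₀ = 2.2 μs
γ = 1/√(1 - 0.909²) = 2.399
τ = γτ₀ = 2.399 × 2.2 μs = 5.278 μs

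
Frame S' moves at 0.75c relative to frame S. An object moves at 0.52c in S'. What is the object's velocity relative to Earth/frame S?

u = (u' + v)/(1 + u'v/c²)
Numerator: 0.52 + 0.75 = 1.27
Denominator: 1 + 0.39 = 1.39
u = 1.27/1.39 = 0.9137c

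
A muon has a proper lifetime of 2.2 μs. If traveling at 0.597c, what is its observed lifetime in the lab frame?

Proper lifetime τ₀ = 2.2 μs
γ = 1/√(1 - 0.597²) = 1.2465
τ = γτ₀ = 1.2465 × 2.2 μs = 2.742 μs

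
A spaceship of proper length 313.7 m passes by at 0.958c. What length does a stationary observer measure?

Proper length L₀ = 313.7 m
γ = 1/√(1 - 0.958²) = 3.487
L = L₀/γ = 313.7/3.487 = 89.96 m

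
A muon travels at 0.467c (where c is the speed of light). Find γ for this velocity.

v/c = 0.467, so (v/c)² = 0.218089
1 - (v/c)² = 0.781911
γ = 1/√(0.781911) = 1.131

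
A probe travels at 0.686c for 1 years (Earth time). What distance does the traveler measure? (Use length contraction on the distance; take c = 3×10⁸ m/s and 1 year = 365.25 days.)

Earth distance: d = v × t = 0.686c × 1 yr = 6.4946×10¹⁵ m
γ = 1.3744
d' = d/γ = 6.4946×10¹⁵/1.3744 = 4.725×10¹⁵ m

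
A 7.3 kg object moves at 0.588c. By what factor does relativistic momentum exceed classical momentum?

p_rel = γmv, p_class = mv
Ratio = γ = 1/√(1 - 0.588²) = 1.236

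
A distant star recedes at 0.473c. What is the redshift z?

β = 0.473
(1+β)/(1-β) = 1.473/0.527 = 2.795
√(2.795) = 1.6718
z = 1.6718 - 1 = 0.6718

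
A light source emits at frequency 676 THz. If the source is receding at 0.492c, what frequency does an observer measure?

β = v/c = 0.492
(1-β)/(1+β) = 0.508/1.492 = 0.34048
Doppler factor = √(0.34048) = 0.58351
f_obs = 676 × 0.58351 = 394.5 THz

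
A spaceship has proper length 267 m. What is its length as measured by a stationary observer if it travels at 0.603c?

Proper length L₀ = 267 m
γ = 1/√(1 - 0.603²) = 1.2535
L = L₀/γ = 267/1.2535 = 213.0 m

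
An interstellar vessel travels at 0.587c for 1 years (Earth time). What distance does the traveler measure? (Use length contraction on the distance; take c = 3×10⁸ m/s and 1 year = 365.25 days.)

Earth distance: d = v × t = 0.587c × 1 yr = 5.5573×10¹⁵ m
γ = 1.2352
d' = d/γ = 5.5573×10¹⁵/1.2352 = 4.499×10¹⁵ m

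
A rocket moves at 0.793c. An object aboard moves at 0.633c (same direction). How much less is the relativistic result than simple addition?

Classical: u' + v = 0.633 + 0.793 = 1.426c
Relativistic: u = (0.633 + 0.793)/(1 + 0.501969) = 1.426/1.501969 = 0.9494c
Difference: 1.426 - 0.9494 = 0.4766c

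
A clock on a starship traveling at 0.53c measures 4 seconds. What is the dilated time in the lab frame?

Proper time Δt₀ = 4 seconds
γ = 1/√(1 - 0.53²) = 1.1792
Δt = γΔt₀ = 1.1792 × 4 = 4.717 seconds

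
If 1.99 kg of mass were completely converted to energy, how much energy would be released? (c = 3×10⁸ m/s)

Using E = mc²:
c² = (3×10⁸)² = 9×10¹⁶ m²/s²
E = 1.99 × 9×10¹⁶ = 1.791×10¹⁷ J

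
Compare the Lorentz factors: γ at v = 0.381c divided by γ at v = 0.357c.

γ₁ = 1/√(1 - 0.381²) = 1.082
γ₂ = 1/√(1 - 0.357²) = 1.071
γ₁/γ₂ = 1.082/1.071 = 1.010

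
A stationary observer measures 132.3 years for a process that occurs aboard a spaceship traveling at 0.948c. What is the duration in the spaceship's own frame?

Dilated time Δt = 132.3 years
γ = 1/√(1 - 0.948²) = 3.142
Δt₀ = Δt/γ = 132.3/3.142 = 42.11 years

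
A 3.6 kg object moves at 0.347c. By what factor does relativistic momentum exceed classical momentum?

p_rel = γmv, p_class = mv
Ratio = γ = 1/√(1 - 0.347²) = 1.066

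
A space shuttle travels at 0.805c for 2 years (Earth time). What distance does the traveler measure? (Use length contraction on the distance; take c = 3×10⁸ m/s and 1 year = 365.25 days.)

Earth distance: d = v × t = 0.805c × 2 yr = 1.52423×10¹⁶ m
γ = 1.68556
d' = d/γ = 1.52423×10¹⁶/1.68556 = 9.043×10¹⁵ m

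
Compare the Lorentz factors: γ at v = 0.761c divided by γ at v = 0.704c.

γ₁ = 1/√(1 - 0.761²) = 1.5414
γ₂ = 1/√(1 - 0.704²) = 1.4081
γ₁/γ₂ = 1.5414/1.4081 = 1.095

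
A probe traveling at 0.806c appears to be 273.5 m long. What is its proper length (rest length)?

Contracted length L = 273.5 m
γ = 1/√(1 - 0.806²) = 1.6894
L₀ = γL = 1.6894 × 273.5 = 462.1 m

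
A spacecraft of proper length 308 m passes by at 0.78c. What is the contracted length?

Proper length L₀ = 308 m
γ = 1/√(1 - 0.78²) = 1.598
L = L₀/γ = 308/1.598 = 192.7 m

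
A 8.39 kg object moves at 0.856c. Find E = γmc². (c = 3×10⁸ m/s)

γ = 1/√(1 - 0.856²) = 1.9343
mc² = 8.39 × (3×10⁸)² = 7.551×10¹⁷ J
E = γmc² = 1.9343 × 7.551×10¹⁷ = 1.461×10¹⁸ J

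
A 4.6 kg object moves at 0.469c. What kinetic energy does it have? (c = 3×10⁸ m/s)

γ = 1/√(1 - 0.469²) = 1.13225
γ - 1 = 0.13225
KE = (γ-1)mc² = 0.13225 × 4.6 × (3×10⁸)² = 5.475×10¹⁶ J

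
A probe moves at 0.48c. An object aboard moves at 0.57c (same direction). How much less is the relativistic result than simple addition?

Classical: u' + v = 0.57 + 0.48 = 1.05c
Relativistic: u = (0.57 + 0.48)/(1 + 0.2736) = 1.05/1.2736 = 0.8244c
Difference: 1.05 - 0.8244 = 0.2256c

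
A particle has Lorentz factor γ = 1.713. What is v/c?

From γ = 1/√(1 - v²/c²):
1/γ² = 1/1.713² = 0.3408
v²/c² = 1 - 0.3408 = 0.6592
v/c = √(0.6592) = 0.8119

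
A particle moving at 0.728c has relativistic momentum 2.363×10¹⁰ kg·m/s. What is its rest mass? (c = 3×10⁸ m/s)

γ = 1/√(1 - 0.728²) = 1.4586
v = 0.728 × 3×10⁸ = 2.184×10⁸ m/s
m = p/(γv) = 2.363×10¹⁰/(1.4586 × 2.184×10⁸) = 74.18 kg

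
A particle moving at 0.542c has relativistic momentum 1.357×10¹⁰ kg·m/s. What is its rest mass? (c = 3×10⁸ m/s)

γ = 1/√(1 - 0.542²) = 1.190
v = 0.542 × 3×10⁸ = 1.626×10⁸ m/s
m = p/(γv) = 1.357×10¹⁰/(1.190 × 1.626×10⁸) = 70.13 kg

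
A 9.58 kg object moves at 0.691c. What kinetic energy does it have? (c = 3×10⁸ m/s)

γ = 1/√(1 - 0.691²) = 1.3834
γ - 1 = 0.3834
KE = (γ-1)mc² = 0.3834 × 9.58 × (3×10⁸)² = 3.306×10¹⁷ J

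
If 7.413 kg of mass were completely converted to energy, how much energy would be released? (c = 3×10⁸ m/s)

Using E = mc²:
c² = (3×10⁸)² = 9×10¹⁶ m²/s²
E = 7.413 × 9×10¹⁶ = 6.672×10¹⁷ J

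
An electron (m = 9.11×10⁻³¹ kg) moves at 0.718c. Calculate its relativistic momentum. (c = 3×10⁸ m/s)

γ = 1/√(1 - 0.718²) = 1.4367
v = 0.718 × 3×10⁸ = 2.154×10⁸ m/s
p = γmv = 1.4367 × 9.11×10⁻³¹ × 2.154×10⁸ = 2.819×10⁻²² kg·m/s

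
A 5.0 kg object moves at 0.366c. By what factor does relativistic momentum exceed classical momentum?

p_rel = γmv, p_class = mv
Ratio = γ = 1/√(1 - 0.366²) = 1.075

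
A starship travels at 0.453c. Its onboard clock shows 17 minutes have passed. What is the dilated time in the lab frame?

Proper time Δt₀ = 17 minutes
γ = 1/√(1 - 0.453²) = 1.122
Δt = γΔt₀ = 1.122 × 17 = 19.07 minutes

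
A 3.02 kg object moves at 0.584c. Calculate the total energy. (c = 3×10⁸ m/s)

γ = 1/√(1 - 0.584²) = 1.2319
mc² = 3.02 × (3×10⁸)² = 2.718×10¹⁷ J
E = γmc² = 1.2319 × 2.718×10¹⁷ = 3.348×10¹⁷ J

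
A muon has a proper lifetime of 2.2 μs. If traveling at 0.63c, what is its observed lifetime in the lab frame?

Proper lifetime τ₀ = 2.2 μs
γ = 1/√(1 - 0.63²) = 1.2877
τ = γτ₀ = 1.2877 × 2.2 μs = 2.833 μs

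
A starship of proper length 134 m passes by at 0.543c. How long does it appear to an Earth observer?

Proper length L₀ = 134 m
γ = 1/√(1 - 0.543²) = 1.191
L = L₀/γ = 134/1.191 = 112.5 m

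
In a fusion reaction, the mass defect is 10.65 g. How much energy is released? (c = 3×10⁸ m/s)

Convert mass defect: Δm = 10.65 g = 0.01065 kg
E = Δm·c² = 0.01065 × (3×10⁸)²
= 0.01065 × 9×10¹⁶ = 9.585×10¹⁴ J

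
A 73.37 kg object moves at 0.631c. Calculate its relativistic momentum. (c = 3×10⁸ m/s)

γ = 1/√(1 - 0.631²) = 1.289
v = 0.631 × 3×10⁸ = 1.893×10⁸ m/s
p = γmv = 1.289 × 73.37 × 1.893×10⁸ = 1.790×10¹⁰ kg·m/s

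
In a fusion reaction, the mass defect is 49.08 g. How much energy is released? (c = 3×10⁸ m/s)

Convert mass defect: Δm = 49.08 g = 0.04908 kg
E = Δm·c² = 0.04908 × (3×10⁸)²
= 0.04908 × 9×10¹⁶ = 4.417×10¹⁵ J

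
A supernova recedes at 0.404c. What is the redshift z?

β = 0.404
(1+β)/(1-β) = 1.404/0.596 = 2.3557
√(2.3557) = 1.5348
z = 1.5348 - 1 = 0.5348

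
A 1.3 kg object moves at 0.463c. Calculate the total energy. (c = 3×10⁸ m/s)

γ = 1/√(1 - 0.463²) = 1.128
mc² = 1.3 × (3×10⁸)² = 1.170×10¹⁷ J
E = γmc² = 1.128 × 1.170×10¹⁷ = 1.320×10¹⁷ J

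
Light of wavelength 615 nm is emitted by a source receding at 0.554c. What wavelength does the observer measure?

β = 0.554
Wavelength Doppler factor = √(1.554/0.446) = √(3.484) = 1.867
λ_obs = 615 × 1.867 = 1148 nm (redshift)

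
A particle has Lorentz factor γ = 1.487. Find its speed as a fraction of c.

From γ = 1/√(1 - v²/c²):
1/γ² = 1/1.487² = 0.4522
v²/c² = 1 - 0.4522 = 0.5478
v/c = √(0.5478) = 0.7401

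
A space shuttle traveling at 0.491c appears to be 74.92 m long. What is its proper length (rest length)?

Contracted length L = 74.92 m
γ = 1/√(1 - 0.491²) = 1.1479
L₀ = γL = 1.1479 × 74.92 = 86.00 m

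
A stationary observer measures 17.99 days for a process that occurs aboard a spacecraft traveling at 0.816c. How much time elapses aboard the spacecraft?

Dilated time Δt = 17.99 days
γ = 1/√(1 - 0.816²) = 1.730
Δt₀ = Δt/γ = 17.99/1.730 = 10.40 days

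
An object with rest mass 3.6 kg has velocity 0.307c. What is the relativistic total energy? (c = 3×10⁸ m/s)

γ = 1/√(1 - 0.307²) = 1.0507
mc² = 3.6 × (3×10⁸)² = 3.240×10¹⁷ J
E = γmc² = 1.0507 × 3.240×10¹⁷ = 3.404×10¹⁷ J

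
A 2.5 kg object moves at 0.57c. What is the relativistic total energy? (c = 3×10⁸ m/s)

γ = 1/√(1 - 0.57²) = 1.217
mc² = 2.5 × (3×10⁸)² = 2.250×10¹⁷ J
E = γmc² = 1.217 × 2.250×10¹⁷ = 2.738×10¹⁷ J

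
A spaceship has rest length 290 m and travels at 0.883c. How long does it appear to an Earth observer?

Proper length L₀ = 290 m
γ = 1/√(1 - 0.883²) = 2.131
L = L₀/γ = 290/2.131 = 136.1 m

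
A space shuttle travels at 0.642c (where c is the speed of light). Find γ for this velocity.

v/c = 0.642, so (v/c)² = 0.412164
1 - (v/c)² = 0.587836
γ = 1/√(0.587836) = 1.304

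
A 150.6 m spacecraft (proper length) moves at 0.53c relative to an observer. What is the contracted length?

Proper length L₀ = 150.6 m
γ = 1/√(1 - 0.53²) = 1.179
L = L₀/γ = 150.6/1.179 = 127.7 m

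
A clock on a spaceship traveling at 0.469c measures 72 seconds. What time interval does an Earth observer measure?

Proper time Δt₀ = 72 seconds
γ = 1/√(1 - 0.469²) = 1.1322
Δt = γΔt₀ = 1.1322 × 72 = 81.52 seconds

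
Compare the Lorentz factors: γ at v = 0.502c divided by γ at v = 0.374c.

γ₁ = 1/√(1 - 0.502²) = 1.156
γ₂ = 1/√(1 - 0.374²) = 1.078
γ₁/γ₂ = 1.156/1.078 = 1.072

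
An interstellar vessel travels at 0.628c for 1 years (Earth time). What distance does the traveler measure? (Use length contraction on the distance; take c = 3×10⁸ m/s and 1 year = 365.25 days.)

Earth distance: d = v × t = 0.628c × 1 yr = 5.9455×10¹⁵ m
γ = 1.2850
d' = d/γ = 5.9455×10¹⁵/1.2850 = 4.627×10¹⁵ m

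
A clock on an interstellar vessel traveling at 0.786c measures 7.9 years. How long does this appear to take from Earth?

Proper time Δt₀ = 7.9 years
γ = 1/√(1 - 0.786²) = 1.618
Δt = γΔt₀ = 1.618 × 7.9 = 12.78 years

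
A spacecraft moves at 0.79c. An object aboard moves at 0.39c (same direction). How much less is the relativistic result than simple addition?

Classical: u' + v = 0.39 + 0.79 = 1.18c
Relativistic: u = (0.39 + 0.79)/(1 + 0.3081) = 1.18/1.3081 = 0.9021c
Difference: 1.18 - 0.9021 = 0.2779c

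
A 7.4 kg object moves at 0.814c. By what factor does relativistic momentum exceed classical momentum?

p_rel = γmv, p_class = mv
Ratio = γ = 1/√(1 - 0.814²) = 1.722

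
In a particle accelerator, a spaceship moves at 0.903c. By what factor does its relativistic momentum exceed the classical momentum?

p_rel = γmv, p_class = mv
Ratio = γ = 1/√(1 - 0.903²)
= 1/√(0.184591) = 2.328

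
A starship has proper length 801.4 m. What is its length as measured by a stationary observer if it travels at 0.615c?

Proper length L₀ = 801.4 m
γ = 1/√(1 - 0.615²) = 1.2682
L = L₀/γ = 801.4/1.2682 = 631.9 m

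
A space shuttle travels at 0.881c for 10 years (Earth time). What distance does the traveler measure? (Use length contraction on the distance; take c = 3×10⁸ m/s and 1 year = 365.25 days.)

Earth distance: d = v × t = 0.881c × 10 yr = 8.341×10¹⁶ m
γ = 2.114
d' = d/γ = 8.341×10¹⁶/2.114 = 3.946×10¹⁶ m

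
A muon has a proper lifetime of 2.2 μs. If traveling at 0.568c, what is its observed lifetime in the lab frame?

Proper lifetime τ₀ = 2.2 μs
γ = 1/√(1 - 0.568²) = 1.215
τ = γτ₀ = 1.215 × 2.2 μs = 2.673 μs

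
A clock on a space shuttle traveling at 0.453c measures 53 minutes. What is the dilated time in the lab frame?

Proper time Δt₀ = 53 minutes
γ = 1/√(1 - 0.453²) = 1.1217
Δt = γΔt₀ = 1.1217 × 53 = 59.45 minutes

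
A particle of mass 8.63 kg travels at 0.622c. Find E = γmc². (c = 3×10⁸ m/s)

γ = 1/√(1 - 0.622²) = 1.2771
mc² = 8.63 × (3×10⁸)² = 7.767×10¹⁷ J
E = γmc² = 1.2771 × 7.767×10¹⁷ = 9.919×10¹⁷ J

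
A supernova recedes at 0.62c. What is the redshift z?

β = 0.62
(1+β)/(1-β) = 1.62/0.38 = 4.263
√(4.263) = 2.065
z = 2.065 - 1 = 1.065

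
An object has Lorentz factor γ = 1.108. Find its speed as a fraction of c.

From γ = 1/√(1 - v²/c²):
1/γ² = 1/1.108² = 0.8146
v²/c² = 1 - 0.8146 = 0.1854
v/c = √(0.1854) = 0.4306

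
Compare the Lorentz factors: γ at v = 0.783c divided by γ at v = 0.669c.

γ₁ = 1/√(1 - 0.783²) = 1.6077
γ₂ = 1/√(1 - 0.669²) = 1.3454
γ₁/γ₂ = 1.6077/1.3454 = 1.195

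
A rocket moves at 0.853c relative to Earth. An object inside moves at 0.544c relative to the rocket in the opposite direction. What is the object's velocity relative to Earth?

Object's velocity in rocket frame is u' = -0.544c
u = (u' + v)/(1 + u'v/c²) = (v - 0.544)/(1 - 0.544·v/c²)
Numerator: 0.853 - 0.544 = 0.309
Denominator: 1 - 0.464032 = 0.535968
u = 0.309/0.535968 = 0.5765c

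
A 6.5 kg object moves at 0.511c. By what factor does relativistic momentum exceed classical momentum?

p_rel = γmv, p_class = mv
Ratio = γ = 1/√(1 - 0.511²) = 1.163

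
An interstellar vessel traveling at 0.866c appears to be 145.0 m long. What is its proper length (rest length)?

Contracted length L = 145.0 m
γ = 1/√(1 - 0.866²) = 2.000
L₀ = γL = 2.000 × 145.0 = 290.0 m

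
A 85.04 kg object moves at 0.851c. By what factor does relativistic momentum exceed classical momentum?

p_rel = γmv, p_class = mv
Ratio = γ = 1/√(1 - 0.851²) = 1.904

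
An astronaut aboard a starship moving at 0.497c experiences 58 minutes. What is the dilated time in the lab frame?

Proper time Δt₀ = 58 minutes
γ = 1/√(1 - 0.497²) = 1.1524
Δt = γΔt₀ = 1.1524 × 58 = 66.84 minutes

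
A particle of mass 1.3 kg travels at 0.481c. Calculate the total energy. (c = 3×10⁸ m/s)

γ = 1/√(1 - 0.481²) = 1.141
mc² = 1.3 × (3×10⁸)² = 1.170×10¹⁷ J
E = γmc² = 1.141 × 1.170×10¹⁷ = 1.335×10¹⁷ J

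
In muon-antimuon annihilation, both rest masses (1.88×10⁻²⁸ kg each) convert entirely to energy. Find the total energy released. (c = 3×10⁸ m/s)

Both particles have the same rest mass, so total mass = 2m
E = 2m·c² = 2 × 1.88×10⁻²⁸ × (3×10⁸)²
= 2 × 1.88×10⁻²⁸ × 9×10¹⁶
= 3.384×10⁻¹¹ J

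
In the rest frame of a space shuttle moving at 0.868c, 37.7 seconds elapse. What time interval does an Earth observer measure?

Proper time Δt₀ = 37.7 seconds
γ = 1/√(1 - 0.868²) = 2.0138
Δt = γΔt₀ = 2.0138 × 37.7 = 75.92 seconds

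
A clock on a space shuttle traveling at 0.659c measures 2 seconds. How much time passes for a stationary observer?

Proper time Δt₀ = 2 seconds
γ = 1/√(1 - 0.659²) = 1.3295
Δt = γΔt₀ = 1.3295 × 2 = 2.659 seconds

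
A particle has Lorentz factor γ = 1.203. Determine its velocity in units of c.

From γ = 1/√(1 - v²/c²):
1/γ² = 1/1.203² = 0.6910
v²/c² = 1 - 0.6910 = 0.3090
v/c = √(0.3090) = 0.5559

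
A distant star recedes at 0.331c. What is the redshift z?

β = 0.331
(1+β)/(1-β) = 1.331/0.669 = 1.9895
√(1.9895) = 1.4105
z = 1.4105 - 1 = 0.4105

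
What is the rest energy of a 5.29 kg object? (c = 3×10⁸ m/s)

c² = (3×10⁸)² = 9.000×10¹⁶ m²/s²
E₀ = mc² = 5.29 × 9.000×10¹⁶ = 4.761×10¹⁷ J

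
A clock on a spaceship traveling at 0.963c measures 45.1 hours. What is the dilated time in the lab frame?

Proper time Δt₀ = 45.1 hours
γ = 1/√(1 - 0.963²) = 3.7106
Δt = γΔt₀ = 3.7106 × 45.1 = 167.3 hours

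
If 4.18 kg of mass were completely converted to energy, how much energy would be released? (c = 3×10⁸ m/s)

Using E = mc²:
c² = (3×10⁸)² = 9×10¹⁶ m²/s²
E = 4.18 × 9×10¹⁶ = 3.762×10¹⁷ J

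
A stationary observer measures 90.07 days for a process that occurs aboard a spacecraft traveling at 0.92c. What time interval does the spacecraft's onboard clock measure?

Dilated time Δt = 90.07 days
γ = 1/√(1 - 0.92²) = 2.5516
Δt₀ = Δt/γ = 90.07/2.5516 = 35.30 days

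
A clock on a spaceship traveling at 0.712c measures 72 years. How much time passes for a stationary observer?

Proper time Δt₀ = 72 years
γ = 1/√(1 - 0.712²) = 1.424
Δt = γΔt₀ = 1.424 × 72 = 102.5 years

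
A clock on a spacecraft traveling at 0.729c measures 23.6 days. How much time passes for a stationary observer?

Proper time Δt₀ = 23.6 days
γ = 1/√(1 - 0.729²) = 1.461
Δt = γΔt₀ = 1.461 × 23.6 = 34.48 days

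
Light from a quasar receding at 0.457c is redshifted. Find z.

β = 0.457
(1+β)/(1-β) = 1.457/0.543 = 2.68324
√(2.68324) = 1.6381
z = 1.6381 - 1 = 0.6381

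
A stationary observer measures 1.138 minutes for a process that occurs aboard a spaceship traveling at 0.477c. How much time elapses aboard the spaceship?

Dilated time Δt = 1.138 minutes
γ = 1/√(1 - 0.477²) = 1.138
Δt₀ = Δt/γ = 1.138/1.138 = 1.000 minutes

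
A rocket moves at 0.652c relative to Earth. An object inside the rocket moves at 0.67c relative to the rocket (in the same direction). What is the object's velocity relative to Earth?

u = (u' + v)/(1 + u'v/c²)
Numerator: 0.67 + 0.652 = 1.322
Denominator: 1 + 0.43684 = 1.43684
u = 1.322/1.43684 = 0.9201c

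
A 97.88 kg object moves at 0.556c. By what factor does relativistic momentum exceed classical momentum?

p_rel = γmv, p_class = mv
Ratio = γ = 1/√(1 - 0.556²) = 1.203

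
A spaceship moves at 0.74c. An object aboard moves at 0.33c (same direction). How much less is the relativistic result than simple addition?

Classical: u' + v = 0.33 + 0.74 = 1.07c
Relativistic: u = (0.33 + 0.74)/(1 + 0.2442) = 1.07/1.2442 = 0.8600c
Difference: 1.07 - 0.8600 = 0.2100c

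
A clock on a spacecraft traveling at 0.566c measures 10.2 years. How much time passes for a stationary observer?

Proper time Δt₀ = 10.2 years
γ = 1/√(1 - 0.566²) = 1.213
Δt = γΔt₀ = 1.213 × 10.2 = 12.37 years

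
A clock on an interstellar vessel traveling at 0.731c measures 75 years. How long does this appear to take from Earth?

Proper time Δt₀ = 75 years
γ = 1/√(1 - 0.731²) = 1.465
Δt = γΔt₀ = 1.465 × 75 = 109.9 years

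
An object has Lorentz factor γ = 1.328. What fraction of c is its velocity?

From γ = 1/√(1 - v²/c²):
1/γ² = 1/1.328² = 0.5670
v²/c² = 1 - 0.5670 = 0.4330
v/c = √(0.4330) = 0.6580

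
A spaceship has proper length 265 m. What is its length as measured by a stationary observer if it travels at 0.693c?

Proper length L₀ = 265 m
γ = 1/√(1 - 0.693²) = 1.3871
L = L₀/γ = 265/1.3871 = 191.0 m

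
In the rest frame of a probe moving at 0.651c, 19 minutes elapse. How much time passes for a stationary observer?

Proper time Δt₀ = 19 minutes
γ = 1/√(1 - 0.651²) = 1.3174
Δt = γΔt₀ = 1.3174 × 19 = 25.03 minutes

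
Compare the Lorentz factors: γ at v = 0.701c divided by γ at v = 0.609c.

γ₁ = 1/√(1 - 0.701²) = 1.402
γ₂ = 1/√(1 - 0.609²) = 1.261
γ₁/γ₂ = 1.402/1.261 = 1.112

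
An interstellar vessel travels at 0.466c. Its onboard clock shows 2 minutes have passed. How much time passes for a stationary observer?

Proper time Δt₀ = 2 minutes
γ = 1/√(1 - 0.466²) = 1.130
Δt = γΔt₀ = 1.130 × 2 = 2.260 minutes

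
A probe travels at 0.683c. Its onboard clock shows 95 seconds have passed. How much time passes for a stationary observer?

Proper time Δt₀ = 95 seconds
γ = 1/√(1 - 0.683²) = 1.369
Δt = γΔt₀ = 1.369 × 95 = 130.1 seconds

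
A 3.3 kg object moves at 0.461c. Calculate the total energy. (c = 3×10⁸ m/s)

γ = 1/√(1 - 0.461²) = 1.127
mc² = 3.3 × (3×10⁸)² = 2.970×10¹⁷ J
E = γmc² = 1.127 × 2.970×10¹⁷ = 3.347×10¹⁷ J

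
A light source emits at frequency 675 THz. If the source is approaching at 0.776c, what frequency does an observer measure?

β = v/c = 0.776
(1+β)/(1-β) = 1.776/0.224 = 7.929
Doppler factor = √(7.929) = 2.816
f_obs = 675 × 2.816 = 1901 THz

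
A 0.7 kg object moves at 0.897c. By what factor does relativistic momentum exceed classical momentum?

p_rel = γmv, p_class = mv
Ratio = γ = 1/√(1 - 0.897²) = 2.262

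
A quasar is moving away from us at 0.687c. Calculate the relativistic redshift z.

β = 0.687
(1+β)/(1-β) = 1.687/0.313 = 5.390
√(5.390) = 2.322
z = 2.322 - 1 = 1.322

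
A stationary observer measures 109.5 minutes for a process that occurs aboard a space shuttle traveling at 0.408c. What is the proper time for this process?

Dilated time Δt = 109.5 minutes
γ = 1/√(1 - 0.408²) = 1.0953
Δt₀ = Δt/γ = 109.5/1.0953 = 99.97 minutes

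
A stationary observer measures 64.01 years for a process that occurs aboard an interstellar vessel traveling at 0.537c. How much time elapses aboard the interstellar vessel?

Dilated time Δt = 64.01 years
γ = 1/√(1 - 0.537²) = 1.1854
Δt₀ = Δt/γ = 64.01/1.1854 = 54.00 years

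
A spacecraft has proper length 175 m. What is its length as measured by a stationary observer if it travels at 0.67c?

Proper length L₀ = 175 m
γ = 1/√(1 - 0.67²) = 1.347
L = L₀/γ = 175/1.347 = 129.9 m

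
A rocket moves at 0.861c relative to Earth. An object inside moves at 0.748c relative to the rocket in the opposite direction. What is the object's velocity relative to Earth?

Object's velocity in rocket frame is u' = -0.748c
u = (u' + v)/(1 + u'v/c²) = (v - 0.748)/(1 - 0.748·v/c²)
Numerator: 0.861 - 0.748 = 0.113
Denominator: 1 - 0.644028 = 0.355972
u = 0.113/0.355972 = 0.3174c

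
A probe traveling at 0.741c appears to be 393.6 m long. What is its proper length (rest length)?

Contracted length L = 393.6 m
γ = 1/√(1 - 0.741²) = 1.489
L₀ = γL = 1.489 × 393.6 = 586.1 m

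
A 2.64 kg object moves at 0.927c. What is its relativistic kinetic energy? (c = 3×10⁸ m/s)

γ = 1/√(1 - 0.927²) = 2.6662
γ - 1 = 1.6662
KE = (γ-1)mc² = 1.6662 × 2.64 × (3×10⁸)² = 3.959×10¹⁷ J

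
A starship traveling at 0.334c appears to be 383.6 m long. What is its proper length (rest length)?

Contracted length L = 383.6 m
γ = 1/√(1 - 0.334²) = 1.061
L₀ = γL = 1.061 × 383.6 = 407.0 m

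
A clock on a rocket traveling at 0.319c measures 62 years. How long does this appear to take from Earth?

Proper time Δt₀ = 62 years
γ = 1/√(1 - 0.319²) = 1.0551
Δt = γΔt₀ = 1.0551 × 62 = 65.42 years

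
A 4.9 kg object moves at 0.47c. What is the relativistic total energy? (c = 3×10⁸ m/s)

γ = 1/√(1 - 0.47²) = 1.1329
mc² = 4.9 × (3×10⁸)² = 4.410×10¹⁷ J
E = γmc² = 1.1329 × 4.410×10¹⁷ = 4.996×10¹⁷ J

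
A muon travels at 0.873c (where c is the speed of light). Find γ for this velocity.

v/c = 0.873, so (v/c)² = 0.762129
1 - (v/c)² = 0.237871
γ = 1/√(0.237871) = 2.050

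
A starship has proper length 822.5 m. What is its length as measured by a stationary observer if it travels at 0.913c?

Proper length L₀ = 822.5 m
γ = 1/√(1 - 0.913²) = 2.4512
L = L₀/γ = 822.5/2.4512 = 335.5 m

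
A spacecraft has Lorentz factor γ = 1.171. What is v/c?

From γ = 1/√(1 - v²/c²):
1/γ² = 1/1.171² = 0.7293
v²/c² = 1 - 0.7293 = 0.2707
v/c = √(0.2707) = 0.5203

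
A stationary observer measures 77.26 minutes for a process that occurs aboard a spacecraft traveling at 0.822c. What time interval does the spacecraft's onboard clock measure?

Dilated time Δt = 77.26 minutes
γ = 1/√(1 - 0.822²) = 1.756
Δt₀ = Δt/γ = 77.26/1.756 = 44.00 minutes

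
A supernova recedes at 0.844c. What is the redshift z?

β = 0.844
(1+β)/(1-β) = 1.844/0.156 = 11.82
√(11.82) = 3.438
z = 3.438 - 1 = 2.438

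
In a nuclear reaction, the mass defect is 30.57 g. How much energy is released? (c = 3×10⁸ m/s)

Convert mass defect: Δm = 30.57 g = 0.03057 kg
E = Δm·c² = 0.03057 × (3×10⁸)²
= 0.03057 × 9×10¹⁶ = 2.751×10¹⁵ J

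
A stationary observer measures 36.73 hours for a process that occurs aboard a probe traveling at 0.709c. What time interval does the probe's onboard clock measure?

Dilated time Δt = 36.73 hours
γ = 1/√(1 - 0.709²) = 1.418
Δt₀ = Δt/γ = 36.73/1.418 = 25.90 hours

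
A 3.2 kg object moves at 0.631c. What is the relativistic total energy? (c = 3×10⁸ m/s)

γ = 1/√(1 - 0.631²) = 1.289
mc² = 3.2 × (3×10⁸)² = 2.880×10¹⁷ J
E = γmc² = 1.289 × 2.880×10¹⁷ = 3.712×10¹⁷ J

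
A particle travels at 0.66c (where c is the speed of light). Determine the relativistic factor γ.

v/c = 0.66, so (v/c)² = 0.4356
1 - (v/c)² = 0.5644
γ = 1/√(0.5644) = 1.331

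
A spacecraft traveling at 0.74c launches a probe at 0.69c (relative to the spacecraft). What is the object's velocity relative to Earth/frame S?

u = (u' + v)/(1 + u'v/c²)
Numerator: 0.69 + 0.74 = 1.43
Denominator: 1 + 0.5106 = 1.5106
u = 1.43/1.5106 = 0.9466c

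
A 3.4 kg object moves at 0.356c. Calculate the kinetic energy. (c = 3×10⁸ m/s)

γ = 1/√(1 - 0.356²) = 1.07011
γ - 1 = 0.07011
KE = (γ-1)mc² = 0.07011 × 3.4 × (3×10⁸)² = 2.145×10¹⁶ J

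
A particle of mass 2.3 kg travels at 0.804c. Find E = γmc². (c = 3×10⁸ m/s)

γ = 1/√(1 - 0.804²) = 1.6817
mc² = 2.3 × (3×10⁸)² = 2.070×10¹⁷ J
E = γmc² = 1.6817 × 2.070×10¹⁷ = 3.481×10¹⁷ J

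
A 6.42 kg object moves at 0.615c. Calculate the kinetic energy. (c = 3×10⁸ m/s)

γ = 1/√(1 - 0.615²) = 1.2682
γ - 1 = 0.2682
KE = (γ-1)mc² = 0.2682 × 6.42 × (3×10⁸)² = 1.550×10¹⁷ J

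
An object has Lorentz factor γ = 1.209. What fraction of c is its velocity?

From γ = 1/√(1 - v²/c²):
1/γ² = 1/1.209² = 0.6841
v²/c² = 1 - 0.6841 = 0.3159
v/c = √(0.3159) = 0.5620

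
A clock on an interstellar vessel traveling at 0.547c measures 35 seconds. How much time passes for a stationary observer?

Proper time Δt₀ = 35 seconds
γ = 1/√(1 - 0.547²) = 1.1946
Δt = γΔt₀ = 1.1946 × 35 = 41.81 seconds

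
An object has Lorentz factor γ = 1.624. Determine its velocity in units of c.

From γ = 1/√(1 - v²/c²):
1/γ² = 1/1.624² = 0.3792
v²/c² = 1 - 0.3792 = 0.6208
v/c = √(0.6208) = 0.7879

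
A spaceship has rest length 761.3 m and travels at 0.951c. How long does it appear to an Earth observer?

Proper length L₀ = 761.3 m
γ = 1/√(1 - 0.951²) = 3.234
L = L₀/γ = 761.3/3.234 = 235.4 m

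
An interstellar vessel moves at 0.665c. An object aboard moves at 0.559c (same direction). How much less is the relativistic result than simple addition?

Classical: u' + v = 0.559 + 0.665 = 1.224c
Relativistic: u = (0.559 + 0.665)/(1 + 0.371735) = 1.224/1.371735 = 0.8923c
Difference: 1.224 - 0.8923 = 0.3317c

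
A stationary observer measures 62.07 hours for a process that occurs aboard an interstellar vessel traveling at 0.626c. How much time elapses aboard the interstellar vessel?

Dilated time Δt = 62.07 hours
γ = 1/√(1 - 0.626²) = 1.28234
Δt₀ = Δt/γ = 62.07/1.28234 = 48.40 hours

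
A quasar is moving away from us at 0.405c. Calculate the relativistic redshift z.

β = 0.405
(1+β)/(1-β) = 1.405/0.595 = 2.3613
√(2.3613) = 1.5367
z = 1.5367 - 1 = 0.5367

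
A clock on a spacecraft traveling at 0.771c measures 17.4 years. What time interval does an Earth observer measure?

Proper time Δt₀ = 17.4 years
γ = 1/√(1 - 0.771²) = 1.570
Δt = γΔt₀ = 1.570 × 17.4 = 27.32 years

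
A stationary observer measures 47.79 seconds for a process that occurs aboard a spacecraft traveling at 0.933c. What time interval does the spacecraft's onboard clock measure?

Dilated time Δt = 47.79 seconds
γ = 1/√(1 - 0.933²) = 2.779
Δt₀ = Δt/γ = 47.79/2.779 = 17.20 seconds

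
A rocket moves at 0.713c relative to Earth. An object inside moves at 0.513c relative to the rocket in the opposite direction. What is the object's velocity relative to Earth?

Object's velocity in rocket frame is u' = -0.513c
u = (u' + v)/(1 + u'v/c²) = (v - 0.513)/(1 - 0.513·v/c²)
Numerator: 0.713 - 0.513 = 0.2
Denominator: 1 - 0.365769 = 0.634231
u = 0.2/0.634231 = 0.3153c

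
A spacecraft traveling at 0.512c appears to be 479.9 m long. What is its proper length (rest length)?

Contracted length L = 479.9 m
γ = 1/√(1 - 0.512²) = 1.1642
L₀ = γL = 1.1642 × 479.9 = 558.7 m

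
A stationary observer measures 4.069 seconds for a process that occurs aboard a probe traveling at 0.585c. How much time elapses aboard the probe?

Dilated time Δt = 4.069 seconds
γ = 1/√(1 - 0.585²) = 1.233
Δt₀ = Δt/γ = 4.069/1.233 = 3.300 seconds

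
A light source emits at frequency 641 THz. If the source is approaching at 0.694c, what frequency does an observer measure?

β = v/c = 0.694
(1+β)/(1-β) = 1.694/0.306 = 5.536
Doppler factor = √(5.536) = 2.353
f_obs = 641 × 2.353 = 1508 THz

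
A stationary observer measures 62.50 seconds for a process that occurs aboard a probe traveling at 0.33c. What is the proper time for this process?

Dilated time Δt = 62.50 seconds
γ = 1/√(1 - 0.33²) = 1.0593
Δt₀ = Δt/γ = 62.50/1.0593 = 59.00 seconds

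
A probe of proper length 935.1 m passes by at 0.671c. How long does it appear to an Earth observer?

Proper length L₀ = 935.1 m
γ = 1/√(1 - 0.671²) = 1.3487
L = L₀/γ = 935.1/1.3487 = 693.3 m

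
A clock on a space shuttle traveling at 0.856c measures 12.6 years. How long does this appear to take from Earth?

Proper time Δt₀ = 12.6 years
γ = 1/√(1 - 0.856²) = 1.934
Δt = γΔt₀ = 1.934 × 12.6 = 24.37 years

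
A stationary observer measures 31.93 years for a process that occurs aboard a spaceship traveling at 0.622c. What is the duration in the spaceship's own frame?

Dilated time Δt = 31.93 years
γ = 1/√(1 - 0.622²) = 1.277
Δt₀ = Δt/γ = 31.93/1.277 = 25.00 years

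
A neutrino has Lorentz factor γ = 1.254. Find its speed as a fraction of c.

From γ = 1/√(1 - v²/c²):
1/γ² = 1/1.254² = 0.6359
v²/c² = 1 - 0.6359 = 0.3641
v/c = √(0.3641) = 0.6034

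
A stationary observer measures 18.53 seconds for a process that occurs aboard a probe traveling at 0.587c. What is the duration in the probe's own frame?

Dilated time Δt = 18.53 seconds
γ = 1/√(1 - 0.587²) = 1.235
Δt₀ = Δt/γ = 18.53/1.235 = 15.00 seconds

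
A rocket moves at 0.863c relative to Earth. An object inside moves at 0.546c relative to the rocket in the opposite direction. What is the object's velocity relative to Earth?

Object's velocity in rocket frame is u' = -0.546c
u = (u' + v)/(1 + u'v/c²) = (v - 0.546)/(1 - 0.546·v/c²)
Numerator: 0.863 - 0.546 = 0.317
Denominator: 1 - 0.471198 = 0.528802
u = 0.317/0.528802 = 0.5995c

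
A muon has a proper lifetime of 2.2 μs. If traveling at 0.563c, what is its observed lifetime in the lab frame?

Proper lifetime τ₀ = 2.2 μs
γ = 1/√(1 - 0.563²) = 1.210
τ = γτ₀ = 1.210 × 2.2 μs = 2.662 μs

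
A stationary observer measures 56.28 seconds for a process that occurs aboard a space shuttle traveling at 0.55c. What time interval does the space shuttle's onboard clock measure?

Dilated time Δt = 56.28 seconds
γ = 1/√(1 - 0.55²) = 1.1974
Δt₀ = Δt/γ = 56.28/1.1974 = 47.00 seconds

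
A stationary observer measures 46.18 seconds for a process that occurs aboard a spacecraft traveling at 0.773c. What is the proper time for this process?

Dilated time Δt = 46.18 seconds
γ = 1/√(1 - 0.773²) = 1.576
Δt₀ = Δt/γ = 46.18/1.576 = 29.30 seconds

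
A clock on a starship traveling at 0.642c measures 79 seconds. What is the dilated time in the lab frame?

Proper time Δt₀ = 79 seconds
γ = 1/√(1 - 0.642²) = 1.304
Δt = γΔt₀ = 1.304 × 79 = 103.0 seconds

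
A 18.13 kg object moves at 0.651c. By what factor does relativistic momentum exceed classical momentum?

p_rel = γmv, p_class = mv
Ratio = γ = 1/√(1 - 0.651²) = 1.317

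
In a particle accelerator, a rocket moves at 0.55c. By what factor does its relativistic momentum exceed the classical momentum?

p_rel = γmv, p_class = mv
Ratio = γ = 1/√(1 - 0.55²)
= 1/√(0.6975) = 1.197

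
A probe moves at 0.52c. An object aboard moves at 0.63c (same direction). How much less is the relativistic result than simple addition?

Classical: u' + v = 0.63 + 0.52 = 1.15c
Relativistic: u = (0.63 + 0.52)/(1 + 0.3276) = 1.15/1.3276 = 0.8662c
Difference: 1.15 - 0.8662 = 0.2838c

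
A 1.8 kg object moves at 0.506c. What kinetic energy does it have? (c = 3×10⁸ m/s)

γ = 1/√(1 - 0.506²) = 1.1594
γ - 1 = 0.1594
KE = (γ-1)mc² = 0.1594 × 1.8 × (3×10⁸)² = 2.582×10¹⁶ J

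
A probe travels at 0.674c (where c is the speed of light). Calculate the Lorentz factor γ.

v/c = 0.674, so (v/c)² = 0.454276
1 - (v/c)² = 0.545724
γ = 1/√(0.545724) = 1.354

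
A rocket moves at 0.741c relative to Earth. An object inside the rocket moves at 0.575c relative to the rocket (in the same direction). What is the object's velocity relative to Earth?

u = (u' + v)/(1 + u'v/c²)
Numerator: 0.575 + 0.741 = 1.316
Denominator: 1 + 0.426075 = 1.426075
u = 1.316/1.426075 = 0.9228c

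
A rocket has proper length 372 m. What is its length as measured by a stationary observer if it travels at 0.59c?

Proper length L₀ = 372 m
γ = 1/√(1 - 0.59²) = 1.2385
L = L₀/γ = 372/1.2385 = 300.4 m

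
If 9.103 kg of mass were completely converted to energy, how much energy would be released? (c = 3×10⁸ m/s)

Using E = mc²:
c² = (3×10⁸)² = 9×10¹⁶ m²/s²
E = 9.103 × 9×10¹⁶ = 8.193×10¹⁷ J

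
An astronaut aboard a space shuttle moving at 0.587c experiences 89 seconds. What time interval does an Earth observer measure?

Proper time Δt₀ = 89 seconds
γ = 1/√(1 - 0.587²) = 1.235
Δt = γΔt₀ = 1.235 × 89 = 109.9 seconds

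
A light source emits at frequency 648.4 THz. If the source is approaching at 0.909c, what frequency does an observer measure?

β = v/c = 0.909
(1+β)/(1-β) = 1.909/0.091 = 20.98
Doppler factor = √(20.98) = 4.580
f_obs = 648.4 × 4.580 = 2970 THz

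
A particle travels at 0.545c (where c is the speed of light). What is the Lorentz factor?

v/c = 0.545, so (v/c)² = 0.297025
1 - (v/c)² = 0.702975
γ = 1/√(0.702975) = 1.193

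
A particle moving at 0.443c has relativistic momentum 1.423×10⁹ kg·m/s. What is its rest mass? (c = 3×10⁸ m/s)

γ = 1/√(1 - 0.443²) = 1.11542
v = 0.443 × 3×10⁸ = 1.329×10⁸ m/s
m = p/(γv) = 1.423×10⁹/(1.11542 × 1.329×10⁸) = 9.599 kg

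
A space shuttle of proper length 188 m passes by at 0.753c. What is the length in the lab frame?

Proper length L₀ = 188 m
γ = 1/√(1 - 0.753²) = 1.520
L = L₀/γ = 188/1.520 = 123.7 m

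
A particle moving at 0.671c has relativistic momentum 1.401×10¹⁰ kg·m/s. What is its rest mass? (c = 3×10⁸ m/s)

γ = 1/√(1 - 0.671²) = 1.3487
v = 0.671 × 3×10⁸ = 2.013×10⁸ m/s
m = p/(γv) = 1.401×10¹⁰/(1.3487 × 2.013×10⁸) = 51.60 kg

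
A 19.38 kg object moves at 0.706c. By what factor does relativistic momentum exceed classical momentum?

p_rel = γmv, p_class = mv
Ratio = γ = 1/√(1 - 0.706²) = 1.412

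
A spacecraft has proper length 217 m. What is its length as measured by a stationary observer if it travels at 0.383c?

Proper length L₀ = 217 m
γ = 1/√(1 - 0.383²) = 1.0825
L = L₀/γ = 217/1.0825 = 200.5 m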